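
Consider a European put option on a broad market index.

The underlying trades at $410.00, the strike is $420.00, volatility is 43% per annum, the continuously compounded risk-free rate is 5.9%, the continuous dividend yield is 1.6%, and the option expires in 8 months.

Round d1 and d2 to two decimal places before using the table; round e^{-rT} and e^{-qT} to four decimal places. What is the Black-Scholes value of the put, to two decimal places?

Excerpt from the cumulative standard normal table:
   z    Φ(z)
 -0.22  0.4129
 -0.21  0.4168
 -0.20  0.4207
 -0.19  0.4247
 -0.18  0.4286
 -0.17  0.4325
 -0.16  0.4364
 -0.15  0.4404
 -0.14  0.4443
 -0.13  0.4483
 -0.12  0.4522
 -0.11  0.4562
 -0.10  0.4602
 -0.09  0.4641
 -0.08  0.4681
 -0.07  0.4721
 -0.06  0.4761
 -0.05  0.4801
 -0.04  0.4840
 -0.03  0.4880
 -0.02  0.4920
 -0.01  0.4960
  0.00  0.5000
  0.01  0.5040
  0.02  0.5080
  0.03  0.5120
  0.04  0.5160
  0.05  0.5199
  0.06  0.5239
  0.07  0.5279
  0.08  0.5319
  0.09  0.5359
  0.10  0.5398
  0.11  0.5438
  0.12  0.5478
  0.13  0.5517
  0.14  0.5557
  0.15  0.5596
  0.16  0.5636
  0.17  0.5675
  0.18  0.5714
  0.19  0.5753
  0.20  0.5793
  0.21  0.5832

σ√T = 0.43·√0.6667 = 0.3511
d₁ = [ln(410/420) + (0.059 − 0.016 + 0.43²/2)·0.6667] / 0.3511 = [-0.0241 + 0.0903] / 0.3511 = 0.1886 ≈ 0.19
d₂ = d₁ − σ√T = 0.1886 − 0.3511 = -0.1625 ≈ -0.16
exp(−qT) = exp(−0.016·0.6667) = 0.9894;  exp(−rT) = exp(−0.059·0.6667) = 0.9614
N(−d₂) = N(0.16) = 0.5636;  N(−d₁) = N(-0.19) = 0.4247
P = 420·0.9614·0.5636 − 410·0.9894·0.4247 = 227.5749 − 172.2813 = 55.2937

$55.29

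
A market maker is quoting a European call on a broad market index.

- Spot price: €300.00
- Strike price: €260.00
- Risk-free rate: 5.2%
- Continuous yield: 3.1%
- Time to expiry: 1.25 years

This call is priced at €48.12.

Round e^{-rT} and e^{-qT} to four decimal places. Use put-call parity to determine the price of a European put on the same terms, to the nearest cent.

€3.17

e^(−qT) = e^(−0.031·1.25) = 0.9620;  e^(−rT) = e^(−0.052·1.25) = 0.9371
Put-call parity: C − P = S·e^(−qT) − K·e^(−rT) = 300·0.9620 − 260·0.9371 = 288.6000 − 243.6460 = 44.9540
P = C − (C − P) = 48.12 − (44.9540) = 3.1660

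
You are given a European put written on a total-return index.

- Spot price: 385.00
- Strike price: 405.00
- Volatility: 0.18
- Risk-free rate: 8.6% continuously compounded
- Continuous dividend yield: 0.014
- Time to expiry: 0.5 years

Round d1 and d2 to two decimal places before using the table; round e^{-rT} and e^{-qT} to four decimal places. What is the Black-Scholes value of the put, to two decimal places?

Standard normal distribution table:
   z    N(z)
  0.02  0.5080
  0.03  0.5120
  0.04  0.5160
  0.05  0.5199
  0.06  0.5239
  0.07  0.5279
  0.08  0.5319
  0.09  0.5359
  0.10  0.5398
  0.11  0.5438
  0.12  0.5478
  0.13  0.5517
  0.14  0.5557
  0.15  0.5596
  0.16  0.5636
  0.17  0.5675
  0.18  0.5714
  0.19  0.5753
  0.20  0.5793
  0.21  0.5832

T = 0.5;  σ√T = 0.1273
ln(S/K) + (r − q + σ²/2)T = ln(385/405) + (0.086 − 0.014 + 0.18²/2)·0.5 = -0.0506 + 0.0441 = -0.0065
d₁ = -0.0065 / 0.1273 = -0.0514 → -0.05
d₂ = d₁ − σ√T = -0.0514 − 0.1273 = -0.1787 → -0.18
e^(−qT) = e^(−0.014·0.5) = 0.9930;  e^(−rT) = e^(−0.086·0.5) = 0.9579
N(−d₂) = N(0.18) = 0.5714;  N(−d₁) = N(0.05) = 0.5199
P = 405·0.9579·0.5714 − 385·0.9930·0.5199 = 221.6743 − 198.7604 = 22.9140

22.91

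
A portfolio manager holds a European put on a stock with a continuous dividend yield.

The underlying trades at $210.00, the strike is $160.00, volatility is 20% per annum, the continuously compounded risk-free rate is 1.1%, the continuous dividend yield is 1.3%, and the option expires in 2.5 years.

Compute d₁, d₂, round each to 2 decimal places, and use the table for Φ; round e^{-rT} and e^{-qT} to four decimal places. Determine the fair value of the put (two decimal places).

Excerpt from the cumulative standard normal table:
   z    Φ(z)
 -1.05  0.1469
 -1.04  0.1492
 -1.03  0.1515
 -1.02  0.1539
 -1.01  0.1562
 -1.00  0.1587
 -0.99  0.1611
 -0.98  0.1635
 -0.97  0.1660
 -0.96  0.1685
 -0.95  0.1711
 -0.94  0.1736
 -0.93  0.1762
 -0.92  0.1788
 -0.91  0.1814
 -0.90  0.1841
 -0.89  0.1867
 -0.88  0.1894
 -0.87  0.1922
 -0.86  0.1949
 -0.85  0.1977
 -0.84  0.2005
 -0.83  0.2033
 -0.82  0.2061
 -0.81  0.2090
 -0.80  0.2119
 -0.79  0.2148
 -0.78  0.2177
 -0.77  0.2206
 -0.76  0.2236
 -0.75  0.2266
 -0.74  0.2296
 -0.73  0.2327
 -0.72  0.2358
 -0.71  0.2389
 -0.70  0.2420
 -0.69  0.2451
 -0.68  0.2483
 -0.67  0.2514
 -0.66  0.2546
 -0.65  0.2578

$5.89

σ√T = 0.2·√2.5 = 0.3162
d₁ = [ln(210/160) + (0.011 − 0.013 + ½·0.2²)·2.5] / (σ√T) = (0.2719 + 0.0450) / 0.3162 = 1.0022 which rounds to 1.00
d₂ = 1.0022 − 0.3162 = 0.6860 which rounds to 0.69
e^(−qT) = e^(−0.013·2.5) = 0.9680;  e^(−rT) = e^(−0.011·2.5) = 0.9729
N(−d₂) = N(-0.69) = 0.2451;  N(−d₁) = N(-1.00) = 0.1587
P = 160·0.9729·0.2451 − 210·0.9680·0.1587 = 38.1532 − 32.2605 = 5.8927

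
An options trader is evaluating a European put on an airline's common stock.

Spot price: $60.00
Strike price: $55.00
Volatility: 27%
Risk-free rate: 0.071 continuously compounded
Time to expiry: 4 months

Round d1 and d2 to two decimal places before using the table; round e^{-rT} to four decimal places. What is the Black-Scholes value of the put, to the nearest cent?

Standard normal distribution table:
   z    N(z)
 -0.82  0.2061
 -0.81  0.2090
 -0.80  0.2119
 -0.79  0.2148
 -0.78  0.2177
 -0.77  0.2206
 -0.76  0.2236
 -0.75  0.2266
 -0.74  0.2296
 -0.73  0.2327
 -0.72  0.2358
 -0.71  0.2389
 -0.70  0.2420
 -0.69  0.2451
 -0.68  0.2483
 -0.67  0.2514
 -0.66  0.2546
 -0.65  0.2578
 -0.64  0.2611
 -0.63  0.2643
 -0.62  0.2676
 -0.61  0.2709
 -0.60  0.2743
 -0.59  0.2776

σ√T = 0.27 × 0.5774 = 0.1559
d₁ = [ln(60/55) + (0.071 + ½·0.27²)·0.3333] / (σ√T) = (0.0870 + 0.0358) / 0.1559 = 0.7879 ≈ 0.79
d₂ = 0.7879 − 0.1559 = 0.6321 ≈ 0.63
exp(−rT) = exp(−0.071·0.3333) = 0.9766
P = 55·0.9766·N(-0.63) − 60·N(-0.79) = 55·0.9766·0.2643 − 60·0.2148 = 14.1963 − 12.8880 = 1.3083

$1.31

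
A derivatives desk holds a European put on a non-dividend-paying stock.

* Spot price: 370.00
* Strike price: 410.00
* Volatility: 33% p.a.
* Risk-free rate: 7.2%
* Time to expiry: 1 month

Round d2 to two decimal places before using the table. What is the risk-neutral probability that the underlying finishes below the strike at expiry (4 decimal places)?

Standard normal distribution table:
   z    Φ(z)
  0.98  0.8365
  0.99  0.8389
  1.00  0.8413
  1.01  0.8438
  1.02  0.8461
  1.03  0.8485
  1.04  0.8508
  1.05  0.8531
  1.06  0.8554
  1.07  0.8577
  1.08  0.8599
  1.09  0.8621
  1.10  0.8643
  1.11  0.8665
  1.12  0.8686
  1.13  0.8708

0.8554

σ√T = 0.33·√0.08333 = 0.0953
d₁ = [ln(370/410) + (0.072 + 0.33²/2)·0.08333] / 0.0953 = [-0.1027 + 0.0105] / 0.0953 = -0.9670 which rounds to -0.97
d₂ = d₁ − σ√T = -0.9670 − 0.0953 = -1.0622 which rounds to -1.06
Pr(exercise) under Q = N(−d₂) = N(1.06) = 0.8554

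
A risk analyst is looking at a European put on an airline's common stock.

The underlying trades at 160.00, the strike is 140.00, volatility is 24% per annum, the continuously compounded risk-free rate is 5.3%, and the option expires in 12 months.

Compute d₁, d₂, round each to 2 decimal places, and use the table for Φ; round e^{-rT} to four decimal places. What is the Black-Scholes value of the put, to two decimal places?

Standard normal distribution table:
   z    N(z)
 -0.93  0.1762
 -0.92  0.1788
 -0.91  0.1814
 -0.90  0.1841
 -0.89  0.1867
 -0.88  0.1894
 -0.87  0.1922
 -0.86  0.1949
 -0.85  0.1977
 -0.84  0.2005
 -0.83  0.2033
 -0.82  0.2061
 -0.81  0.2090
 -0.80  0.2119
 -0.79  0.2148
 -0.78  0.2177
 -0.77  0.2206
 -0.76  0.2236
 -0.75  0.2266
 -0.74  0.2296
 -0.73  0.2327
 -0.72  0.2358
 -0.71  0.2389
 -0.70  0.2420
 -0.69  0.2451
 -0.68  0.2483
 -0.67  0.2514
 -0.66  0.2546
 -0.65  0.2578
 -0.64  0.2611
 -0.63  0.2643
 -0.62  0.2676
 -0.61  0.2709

T = 1;  σ√T = 0.2400
d₁ = [ln(160/140) + (0.053 + ½·0.24²)·1] / (σ√T) = (0.1335 + 0.0818) / 0.2400 = 0.8972 → 0.90
d₂ = 0.8972 − 0.2400 = 0.6572 → 0.66
exp(−rT) = exp(−0.053·1) = 0.9484
N(−d₂) = N(-0.66) = 0.2546;  N(−d₁) = N(-0.90) = 0.1841
P = 140·0.9484·0.2546 − 160·0.1841 = 33.8048 − 29.4560 = 4.3488

4.35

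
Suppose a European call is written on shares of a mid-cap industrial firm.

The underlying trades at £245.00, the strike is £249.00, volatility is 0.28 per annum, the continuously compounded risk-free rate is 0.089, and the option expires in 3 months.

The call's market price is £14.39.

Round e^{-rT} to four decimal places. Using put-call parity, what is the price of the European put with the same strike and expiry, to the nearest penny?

e^(−rT) = e^(−0.089·0.25) = 0.9780
Put-call parity: C − P = S − K·e^(−rT) = 245 − 249·0.9780 = 245 − 243.5220 = 1.4780
P = C − (C − P) = 14.39 − (1.4780) = 12.9120

£12.91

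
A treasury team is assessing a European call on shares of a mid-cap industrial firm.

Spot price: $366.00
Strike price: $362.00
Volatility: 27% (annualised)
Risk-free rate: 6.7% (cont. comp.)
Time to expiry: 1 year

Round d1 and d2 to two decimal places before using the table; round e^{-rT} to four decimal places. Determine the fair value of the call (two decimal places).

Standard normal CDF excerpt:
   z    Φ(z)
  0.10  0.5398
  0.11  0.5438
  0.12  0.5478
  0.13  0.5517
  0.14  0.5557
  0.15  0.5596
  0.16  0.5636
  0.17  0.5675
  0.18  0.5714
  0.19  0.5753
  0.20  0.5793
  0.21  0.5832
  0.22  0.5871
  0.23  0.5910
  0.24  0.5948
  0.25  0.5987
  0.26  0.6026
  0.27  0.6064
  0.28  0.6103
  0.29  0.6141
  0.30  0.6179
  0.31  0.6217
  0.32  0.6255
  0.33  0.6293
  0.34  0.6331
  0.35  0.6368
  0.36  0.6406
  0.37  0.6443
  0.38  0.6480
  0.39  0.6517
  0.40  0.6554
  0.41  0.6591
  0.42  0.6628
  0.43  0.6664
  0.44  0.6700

T = 1;  σ√T = 0.2700
ln(S/K) + (r + σ²/2)T = ln(366/362) + (0.067 + 0.27²/2)·1 = 0.0110 + 0.1035 = 0.1144
d₁ = 0.1144 / 0.2700 = 0.4238 ≈ 0.42
d₂ = d₁ − σ√T = 0.4238 − 0.2700 = 0.1538 ≈ 0.15
e^(−rT) = e^(−0.067·1) = 0.9352
N(d₁) = N(0.42) = 0.6628;  N(d₂) = N(0.15) = 0.5596
C = 366·0.6628 − 362·0.9352·0.5596 = 242.5848 − 189.4483 = 53.1365

$53.14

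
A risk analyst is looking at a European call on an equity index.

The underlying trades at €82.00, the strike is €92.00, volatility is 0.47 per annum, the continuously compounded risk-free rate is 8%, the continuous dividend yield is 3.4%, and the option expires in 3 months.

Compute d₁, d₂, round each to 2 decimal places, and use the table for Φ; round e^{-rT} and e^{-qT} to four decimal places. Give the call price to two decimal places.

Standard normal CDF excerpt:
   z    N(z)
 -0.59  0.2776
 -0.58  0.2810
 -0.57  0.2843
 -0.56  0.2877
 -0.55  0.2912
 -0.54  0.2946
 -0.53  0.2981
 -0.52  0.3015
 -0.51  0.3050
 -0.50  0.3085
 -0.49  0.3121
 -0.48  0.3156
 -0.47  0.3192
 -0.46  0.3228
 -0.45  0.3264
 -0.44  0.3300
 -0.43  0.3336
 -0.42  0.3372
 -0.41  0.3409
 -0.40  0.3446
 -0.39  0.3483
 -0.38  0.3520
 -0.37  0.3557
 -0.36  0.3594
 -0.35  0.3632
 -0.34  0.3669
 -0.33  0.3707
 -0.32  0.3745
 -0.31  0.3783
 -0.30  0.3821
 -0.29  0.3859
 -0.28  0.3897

€4.50

σ√T = 0.47 × 0.5000 = 0.2350
ln(S/K) + (r − q + σ²/2)T = ln(82/92) + (0.08 − 0.034 + 0.47²/2)·0.25 = -0.1151 + 0.0391 = -0.0760
d₁ = -0.0760 / 0.2350 = -0.3232 ⇒ -0.32
d₂ = d₁ − σ√T = -0.3232 − 0.2350 = -0.5582 ⇒ -0.56
exp(−qT) = exp(−0.034·0.25) = 0.9915;  exp(−rT) = exp(−0.08·0.25) = 0.9802
N(d₁) = N(-0.32) = 0.3745;  N(d₂) = N(-0.56) = 0.2877
C = 82·0.9915·0.3745 − 92·0.9802·0.2877 = 30.4480 − 25.9443 = 4.5036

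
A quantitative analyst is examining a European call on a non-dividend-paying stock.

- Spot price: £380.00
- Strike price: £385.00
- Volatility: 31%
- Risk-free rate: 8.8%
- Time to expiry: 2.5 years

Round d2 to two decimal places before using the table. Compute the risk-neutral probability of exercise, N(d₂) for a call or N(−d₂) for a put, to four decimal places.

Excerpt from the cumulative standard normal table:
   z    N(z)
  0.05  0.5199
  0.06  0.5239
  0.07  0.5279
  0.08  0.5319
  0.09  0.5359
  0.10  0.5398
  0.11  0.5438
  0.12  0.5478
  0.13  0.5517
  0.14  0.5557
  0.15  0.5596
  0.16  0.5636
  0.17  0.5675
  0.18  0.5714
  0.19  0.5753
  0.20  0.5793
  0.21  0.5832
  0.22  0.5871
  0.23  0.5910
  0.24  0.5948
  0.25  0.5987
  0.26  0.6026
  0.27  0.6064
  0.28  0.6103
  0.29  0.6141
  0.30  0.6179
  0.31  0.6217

0.5714

σ√T = 0.31 × 1.5811 = 0.4902
ln(S/K) + (r + σ²/2)T = ln(380/385) + (0.088 + 0.31²/2)·2.5 = -0.0131 + 0.3401 = 0.3271
d₁ = 0.3271 / 0.4902 = 0.6672 ≈ 0.67
d₂ = d₁ − σ√T = 0.6672 − 0.4902 = 0.1771 ≈ 0.18
Pr(exercise) under Q = N(d₂) = 0.5714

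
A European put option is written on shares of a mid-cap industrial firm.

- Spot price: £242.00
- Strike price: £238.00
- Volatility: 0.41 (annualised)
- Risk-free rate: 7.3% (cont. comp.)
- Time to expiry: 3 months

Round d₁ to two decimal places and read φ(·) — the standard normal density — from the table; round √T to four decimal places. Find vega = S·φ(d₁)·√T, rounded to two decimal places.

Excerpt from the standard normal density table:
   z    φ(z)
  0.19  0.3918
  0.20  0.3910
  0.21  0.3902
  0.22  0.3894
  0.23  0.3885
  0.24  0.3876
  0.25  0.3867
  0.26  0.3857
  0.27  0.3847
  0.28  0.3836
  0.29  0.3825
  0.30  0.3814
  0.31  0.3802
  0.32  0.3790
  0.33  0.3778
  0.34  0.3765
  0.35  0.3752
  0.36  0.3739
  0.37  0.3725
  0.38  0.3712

46.55

T = 0.25;  σ√T = 0.2050
d₁ = [ln(242/238) + (0.073 + 0.41²/2)·0.25] / 0.2050 = [0.0167 + 0.0393] / 0.2050 = 0.2728 which rounds to 0.27
√T = √0.25 = 0.5000
φ(d₁) = φ(0.27) = 0.3847
vega = S·φ(d₁)·√T = 242·0.3847·0.5000 = 46.5487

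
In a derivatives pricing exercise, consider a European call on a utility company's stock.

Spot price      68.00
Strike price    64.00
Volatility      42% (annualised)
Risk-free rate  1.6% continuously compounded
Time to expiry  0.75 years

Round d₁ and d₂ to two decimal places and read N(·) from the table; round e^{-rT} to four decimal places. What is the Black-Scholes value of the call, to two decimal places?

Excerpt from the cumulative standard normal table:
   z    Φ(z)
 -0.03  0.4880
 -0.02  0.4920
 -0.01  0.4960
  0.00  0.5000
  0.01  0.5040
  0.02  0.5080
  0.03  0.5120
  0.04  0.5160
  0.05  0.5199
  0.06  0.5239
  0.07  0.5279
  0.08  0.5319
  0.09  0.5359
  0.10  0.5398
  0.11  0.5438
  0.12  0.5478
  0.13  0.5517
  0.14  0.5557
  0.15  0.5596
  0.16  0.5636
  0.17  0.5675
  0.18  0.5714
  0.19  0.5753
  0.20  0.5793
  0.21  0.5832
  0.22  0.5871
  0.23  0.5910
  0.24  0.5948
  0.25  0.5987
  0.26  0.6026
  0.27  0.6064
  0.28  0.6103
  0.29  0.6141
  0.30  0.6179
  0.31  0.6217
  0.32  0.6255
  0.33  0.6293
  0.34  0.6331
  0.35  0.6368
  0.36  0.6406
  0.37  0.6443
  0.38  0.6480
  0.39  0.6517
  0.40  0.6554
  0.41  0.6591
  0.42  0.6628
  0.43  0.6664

σ√T = 0.42·√0.75 = 0.3637
d₁ = [ln(68/64) + (0.016 + 0.42²/2)·0.75] / 0.3637 = [0.0606 + 0.0781] / 0.3637 = 0.3815 ⇒ 0.38
d₂ = d₁ − σ√T = 0.3815 − 0.3637 = 0.0178 ⇒ 0.02
e^(−rT) = e^(−0.016·0.75) = 0.9881
C = 68·N(0.38) − 64·0.9881·N(0.02) = 68·0.6480 − 64·0.9881·0.5080 = 44.0640 − 32.1251 = 11.9389

11.94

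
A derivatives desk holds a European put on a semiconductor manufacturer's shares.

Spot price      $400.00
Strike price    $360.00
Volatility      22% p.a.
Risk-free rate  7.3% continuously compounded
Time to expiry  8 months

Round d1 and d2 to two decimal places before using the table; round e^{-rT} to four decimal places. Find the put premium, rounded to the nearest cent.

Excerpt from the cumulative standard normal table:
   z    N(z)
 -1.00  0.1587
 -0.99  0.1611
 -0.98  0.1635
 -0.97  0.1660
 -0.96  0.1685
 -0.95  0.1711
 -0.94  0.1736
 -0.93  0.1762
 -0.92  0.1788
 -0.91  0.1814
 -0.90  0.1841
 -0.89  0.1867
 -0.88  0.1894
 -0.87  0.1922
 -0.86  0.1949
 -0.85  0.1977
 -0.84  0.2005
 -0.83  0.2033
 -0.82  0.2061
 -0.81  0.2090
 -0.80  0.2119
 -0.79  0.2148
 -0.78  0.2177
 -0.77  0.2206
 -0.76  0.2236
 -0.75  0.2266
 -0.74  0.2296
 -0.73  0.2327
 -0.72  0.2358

σ√T = 0.22·√0.6667 = 0.1796
d₁ = [ln(400/360) + (0.073 + 0.22²/2)·0.6667] / 0.1796 = [0.1054 + 0.0648] / 0.1796 = 0.9473 → 0.95
d₂ = d₁ − σ√T = 0.9473 − 0.1796 = 0.7677 → 0.77
exp(−rT) = exp(−0.073·0.6667) = 0.9525
P = 360·0.9525·N(-0.77) − 400·N(-0.95) = 360·0.9525·0.2206 − 400·0.1711 = 75.6437 − 68.4400 = 7.2037

$7.20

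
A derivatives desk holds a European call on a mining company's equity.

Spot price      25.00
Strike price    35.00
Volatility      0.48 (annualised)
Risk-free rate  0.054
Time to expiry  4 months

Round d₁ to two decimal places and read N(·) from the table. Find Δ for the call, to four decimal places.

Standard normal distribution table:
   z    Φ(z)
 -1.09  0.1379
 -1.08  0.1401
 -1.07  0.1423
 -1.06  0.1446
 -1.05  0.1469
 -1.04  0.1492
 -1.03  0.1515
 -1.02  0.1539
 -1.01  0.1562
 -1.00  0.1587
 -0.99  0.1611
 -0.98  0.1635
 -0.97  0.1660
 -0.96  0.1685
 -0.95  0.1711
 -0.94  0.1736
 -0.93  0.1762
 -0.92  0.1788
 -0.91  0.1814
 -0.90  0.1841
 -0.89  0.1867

0.1562

T = 0.3333;  σ√T = 0.2771
ln(S/K) + (r + σ²/2)T = ln(25/35) + (0.054 + 0.48²/2)·0.3333 = -0.3365 + 0.0564 = -0.2801
d₁ = -0.2801 / 0.2771 = -1.0106 ⇒ -1.01
N(d₁) = N(-1.01) = 0.1562
Δ_call = N(d₁) = 0.1562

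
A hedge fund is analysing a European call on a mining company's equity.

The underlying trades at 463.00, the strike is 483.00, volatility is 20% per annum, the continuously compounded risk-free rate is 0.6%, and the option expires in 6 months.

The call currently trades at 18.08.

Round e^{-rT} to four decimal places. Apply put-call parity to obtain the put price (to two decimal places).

exp(−rT) = exp(−0.006·0.5) = 0.9970
Put-call parity: C − P = S − K·e^(−rT) = 463 − 483·0.9970 = 463 − 481.5510 = -18.5510
P = C − (C − P) = 18.08 − (-18.5510) = 36.6310

36.63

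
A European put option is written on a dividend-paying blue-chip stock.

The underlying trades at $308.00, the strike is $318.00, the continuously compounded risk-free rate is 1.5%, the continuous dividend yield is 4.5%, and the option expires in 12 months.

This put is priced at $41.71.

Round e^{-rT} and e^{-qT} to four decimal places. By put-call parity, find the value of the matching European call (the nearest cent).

e^(−qT) = e^(−0.045·1) = 0.9560;  e^(−rT) = e^(−0.015·1) = 0.9851
Put-call parity: C − P = S·e^(−qT) − K·e^(−rT) = 308·0.9560 − 318·0.9851 = 294.4480 − 313.2618 = -18.8138
C = P + (C − P) = 41.71 + (-18.8138) = 22.8962

$22.90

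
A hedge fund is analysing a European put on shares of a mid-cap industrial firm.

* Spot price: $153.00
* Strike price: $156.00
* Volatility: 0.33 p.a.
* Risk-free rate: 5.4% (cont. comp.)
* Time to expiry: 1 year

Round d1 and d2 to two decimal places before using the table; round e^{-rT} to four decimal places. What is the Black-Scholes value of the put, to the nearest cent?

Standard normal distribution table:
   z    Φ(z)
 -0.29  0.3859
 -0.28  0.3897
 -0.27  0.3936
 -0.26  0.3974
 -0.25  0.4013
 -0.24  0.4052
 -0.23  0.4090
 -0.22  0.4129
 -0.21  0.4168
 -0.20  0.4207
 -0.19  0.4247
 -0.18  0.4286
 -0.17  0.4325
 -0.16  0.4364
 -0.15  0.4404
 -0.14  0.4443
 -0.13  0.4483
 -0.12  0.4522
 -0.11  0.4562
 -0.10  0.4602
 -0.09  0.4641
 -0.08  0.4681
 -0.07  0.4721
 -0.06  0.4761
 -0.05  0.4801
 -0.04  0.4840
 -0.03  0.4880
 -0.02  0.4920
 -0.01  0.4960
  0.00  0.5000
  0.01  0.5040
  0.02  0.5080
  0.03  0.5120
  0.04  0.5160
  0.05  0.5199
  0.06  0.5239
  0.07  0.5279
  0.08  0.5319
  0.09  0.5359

$17.21

σ√T = 0.33·√1 = 0.3300
ln(S/K) + (r + σ²/2)T = ln(153/156) + (0.054 + 0.33²/2)·1 = -0.0194 + 0.1085 = 0.0890
d₁ = 0.0890 / 0.3300 = 0.2698 which rounds to 0.27
d₂ = d₁ − σ√T = 0.2698 − 0.3300 = -0.0602 which rounds to -0.06
exp(−rT) = exp(−0.054·1) = 0.9474
N(−d₂) = N(0.06) = 0.5239;  N(−d₁) = N(-0.27) = 0.3936
P = 156·0.9474·0.5239 − 153·0.3936 = 77.4295 − 60.2208 = 17.2087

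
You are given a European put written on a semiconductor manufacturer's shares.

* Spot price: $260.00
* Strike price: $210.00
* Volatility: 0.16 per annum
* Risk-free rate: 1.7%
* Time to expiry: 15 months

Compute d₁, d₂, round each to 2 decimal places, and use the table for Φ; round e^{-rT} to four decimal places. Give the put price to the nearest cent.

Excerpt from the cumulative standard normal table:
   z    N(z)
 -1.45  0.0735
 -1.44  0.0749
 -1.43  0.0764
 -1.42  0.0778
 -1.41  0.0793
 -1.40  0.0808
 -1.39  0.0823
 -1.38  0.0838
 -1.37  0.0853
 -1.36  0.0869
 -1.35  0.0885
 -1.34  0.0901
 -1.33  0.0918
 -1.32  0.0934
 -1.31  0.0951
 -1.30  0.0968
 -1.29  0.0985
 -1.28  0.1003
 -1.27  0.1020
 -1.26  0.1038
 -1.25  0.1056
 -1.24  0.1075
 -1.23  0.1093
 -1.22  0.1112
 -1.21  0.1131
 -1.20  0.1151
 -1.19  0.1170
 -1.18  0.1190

$1.85

T = 1.25;  σ√T = 0.1789
d₁ = [ln(260/210) + (0.017 + 0.16²/2)·1.25] / 0.1789 = [0.2136 + 0.0372] / 0.1789 = 1.4021 → 1.40
d₂ = d₁ − σ√T = 1.4021 − 0.1789 = 1.2233 → 1.22
exp(−rT) = exp(−0.017·1.25) = 0.9790
N(−d₂) = N(-1.22) = 0.1112;  N(−d₁) = N(-1.40) = 0.0808
P = 210·0.9790·0.1112 − 260·0.0808 = 22.8616 − 21.0080 = 1.8536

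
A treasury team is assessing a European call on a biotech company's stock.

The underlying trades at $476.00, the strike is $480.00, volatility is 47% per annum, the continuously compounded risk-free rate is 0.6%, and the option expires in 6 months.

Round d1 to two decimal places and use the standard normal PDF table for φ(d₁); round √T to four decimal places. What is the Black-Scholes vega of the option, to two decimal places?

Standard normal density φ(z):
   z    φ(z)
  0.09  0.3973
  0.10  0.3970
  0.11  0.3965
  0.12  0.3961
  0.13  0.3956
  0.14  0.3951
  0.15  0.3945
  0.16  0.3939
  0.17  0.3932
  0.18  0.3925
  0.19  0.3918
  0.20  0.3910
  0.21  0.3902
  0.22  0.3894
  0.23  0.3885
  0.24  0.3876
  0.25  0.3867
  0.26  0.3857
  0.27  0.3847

T = 0.5;  σ√T = 0.3323
d₁ = [ln(476/480) + (0.006 + 0.47²/2)·0.5] / 0.3323 = [-0.0084 + 0.0582] / 0.3323 = 0.1500 ⇒ 0.15
√T = √0.5 = 0.7071
φ(d₁) = φ(0.15) = 0.3945
vega = S·φ(d₁)·√T = 476·0.3945·0.7071 = 132.7807
(The put has the same vega.)

132.78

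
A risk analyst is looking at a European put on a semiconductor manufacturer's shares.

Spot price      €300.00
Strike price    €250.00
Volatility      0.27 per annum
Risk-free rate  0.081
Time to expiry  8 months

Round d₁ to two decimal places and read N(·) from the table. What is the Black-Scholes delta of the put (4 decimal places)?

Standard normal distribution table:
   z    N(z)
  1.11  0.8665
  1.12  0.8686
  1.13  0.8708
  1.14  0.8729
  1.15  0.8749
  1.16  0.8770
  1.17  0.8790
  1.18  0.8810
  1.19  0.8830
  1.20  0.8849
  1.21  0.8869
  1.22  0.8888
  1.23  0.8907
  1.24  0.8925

σ√T = 0.27·√0.6667 = 0.2205
ln(S/K) + (r + σ²/2)T = ln(300/250) + (0.081 + 0.27²/2)·0.6667 = 0.1823 + 0.0783 = 0.2606
d₁ = 0.2606 / 0.2205 = 1.1822 → 1.18
N(d₁) = N(1.18) = 0.8810
Δ_put = N(d₁) − 1 = 0.8810 − 1 = -0.1190

-0.1190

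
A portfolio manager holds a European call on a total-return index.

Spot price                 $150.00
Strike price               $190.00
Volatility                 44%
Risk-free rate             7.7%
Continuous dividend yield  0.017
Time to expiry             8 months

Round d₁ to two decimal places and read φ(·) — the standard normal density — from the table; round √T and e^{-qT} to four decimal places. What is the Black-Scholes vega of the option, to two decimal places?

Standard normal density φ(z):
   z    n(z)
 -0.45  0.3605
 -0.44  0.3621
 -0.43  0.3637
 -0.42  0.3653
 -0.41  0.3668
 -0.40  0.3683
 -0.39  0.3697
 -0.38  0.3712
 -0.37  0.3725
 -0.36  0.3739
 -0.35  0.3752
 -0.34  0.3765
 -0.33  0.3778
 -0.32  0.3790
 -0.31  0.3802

T = 0.6667;  σ√T = 0.3593
ln(S/K) + (r − q + σ²/2)T = ln(150/190) + (0.077 − 0.017 + 0.44²/2)·0.6667 = -0.2364 + 0.1045 = -0.1319
d₁ = -0.1319 / 0.3593 = -0.3670 which rounds to -0.37
√T = √0.6667 = 0.8165
φ(d₁) = φ(-0.37) = 0.3725
e^(−qT) = e^(−0.017·0.6667) = 0.9887
vega = S·e^(−qT)·φ(d₁)·√T = 150·0.9887·0.3725·0.8165 = 45.1064
(The put has the same vega.)

45.11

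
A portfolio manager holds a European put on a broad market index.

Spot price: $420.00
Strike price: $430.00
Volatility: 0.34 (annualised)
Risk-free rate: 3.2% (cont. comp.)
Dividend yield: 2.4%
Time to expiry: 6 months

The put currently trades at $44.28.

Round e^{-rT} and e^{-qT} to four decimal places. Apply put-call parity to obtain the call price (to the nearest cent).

$36.12

exp(−qT) = exp(−0.024·0.5) = 0.9881;  exp(−rT) = exp(−0.032·0.5) = 0.9841
Put-call parity: C − P = S·e^(−qT) − K·e^(−rT) = 420·0.9881 − 430·0.9841 = 415.0020 − 423.1630 = -8.1610
C = P + (C − P) = 44.28 + (-8.1610) = 36.1190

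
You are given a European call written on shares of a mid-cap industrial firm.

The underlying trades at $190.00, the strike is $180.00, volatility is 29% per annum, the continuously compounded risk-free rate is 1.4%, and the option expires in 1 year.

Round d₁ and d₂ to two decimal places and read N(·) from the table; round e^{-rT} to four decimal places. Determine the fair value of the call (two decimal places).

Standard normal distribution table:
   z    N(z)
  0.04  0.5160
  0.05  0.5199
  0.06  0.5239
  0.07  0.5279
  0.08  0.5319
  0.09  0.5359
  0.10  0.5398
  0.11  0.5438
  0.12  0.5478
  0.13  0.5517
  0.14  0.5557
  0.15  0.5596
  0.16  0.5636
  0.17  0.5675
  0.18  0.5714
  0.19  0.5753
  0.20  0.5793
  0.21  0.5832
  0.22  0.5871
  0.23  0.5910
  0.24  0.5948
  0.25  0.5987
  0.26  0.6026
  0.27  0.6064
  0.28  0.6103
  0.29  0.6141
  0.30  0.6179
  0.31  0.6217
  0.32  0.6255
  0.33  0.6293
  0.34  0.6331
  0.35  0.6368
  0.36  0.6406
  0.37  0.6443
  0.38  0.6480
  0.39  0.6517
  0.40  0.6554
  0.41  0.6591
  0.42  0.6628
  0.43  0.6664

σ√T = 0.29 × 1.0000 = 0.2900
d₁ = [ln(190/180) + (0.014 + 0.29²/2)·1] / 0.2900 = [0.0541 + 0.0560] / 0.2900 = 0.3797 ≈ 0.38
d₂ = d₁ − σ√T = 0.3797 − 0.2900 = 0.0897 ≈ 0.09
exp(−rT) = exp(−0.014·1) = 0.9861
N(d₁) = N(0.38) = 0.6480;  N(d₂) = N(0.09) = 0.5359
C = 190·0.6480 − 180·0.9861·0.5359 = 123.1200 − 95.1212 = 27.9988

$28.00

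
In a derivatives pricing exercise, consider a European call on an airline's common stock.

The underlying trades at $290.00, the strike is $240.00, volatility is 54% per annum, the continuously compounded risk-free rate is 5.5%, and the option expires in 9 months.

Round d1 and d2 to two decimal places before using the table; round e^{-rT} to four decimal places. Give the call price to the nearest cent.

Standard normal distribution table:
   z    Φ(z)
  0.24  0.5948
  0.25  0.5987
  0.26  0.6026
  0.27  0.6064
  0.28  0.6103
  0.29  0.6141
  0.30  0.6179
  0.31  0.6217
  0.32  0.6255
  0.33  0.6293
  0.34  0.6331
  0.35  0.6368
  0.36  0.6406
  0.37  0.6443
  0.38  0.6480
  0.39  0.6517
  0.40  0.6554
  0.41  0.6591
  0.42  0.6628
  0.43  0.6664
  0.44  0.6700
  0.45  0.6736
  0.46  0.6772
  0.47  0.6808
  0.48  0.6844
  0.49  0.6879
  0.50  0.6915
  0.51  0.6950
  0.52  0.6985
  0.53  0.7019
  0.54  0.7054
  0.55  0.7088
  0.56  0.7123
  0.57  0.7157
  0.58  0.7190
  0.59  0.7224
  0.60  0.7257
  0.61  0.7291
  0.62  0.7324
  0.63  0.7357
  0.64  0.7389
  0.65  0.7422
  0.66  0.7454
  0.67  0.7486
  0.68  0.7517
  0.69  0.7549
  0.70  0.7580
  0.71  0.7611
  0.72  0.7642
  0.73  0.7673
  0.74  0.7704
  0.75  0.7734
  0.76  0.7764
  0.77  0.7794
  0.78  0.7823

$83.74

T = 0.75;  σ√T = 0.4677
d₁ = [ln(290/240) + (0.055 + 0.54²/2)·0.75] / 0.4677 = [0.1892 + 0.1506] / 0.4677 = 0.7267 which rounds to 0.73
d₂ = d₁ − σ√T = 0.7267 − 0.4677 = 0.2590 which rounds to 0.26
e^(−rT) = e^(−0.055·0.75) = 0.9596
N(d₁) = N(0.73) = 0.7673;  N(d₂) = N(0.26) = 0.6026
C = 290·0.7673 − 240·0.9596·0.6026 = 222.5170 − 138.7812 = 83.7358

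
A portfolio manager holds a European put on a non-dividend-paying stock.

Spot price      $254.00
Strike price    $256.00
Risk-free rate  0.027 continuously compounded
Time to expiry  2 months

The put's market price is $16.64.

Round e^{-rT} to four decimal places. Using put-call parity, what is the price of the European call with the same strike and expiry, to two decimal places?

$15.79

exp(−rT) = exp(−0.027·0.1667) = 0.9955
Put-call parity: C − P = S − K·e^(−rT) = 254 − 256·0.9955 = 254 − 254.8480 = -0.8480
C = P + (C − P) = 16.64 + (-0.8480) = 15.7920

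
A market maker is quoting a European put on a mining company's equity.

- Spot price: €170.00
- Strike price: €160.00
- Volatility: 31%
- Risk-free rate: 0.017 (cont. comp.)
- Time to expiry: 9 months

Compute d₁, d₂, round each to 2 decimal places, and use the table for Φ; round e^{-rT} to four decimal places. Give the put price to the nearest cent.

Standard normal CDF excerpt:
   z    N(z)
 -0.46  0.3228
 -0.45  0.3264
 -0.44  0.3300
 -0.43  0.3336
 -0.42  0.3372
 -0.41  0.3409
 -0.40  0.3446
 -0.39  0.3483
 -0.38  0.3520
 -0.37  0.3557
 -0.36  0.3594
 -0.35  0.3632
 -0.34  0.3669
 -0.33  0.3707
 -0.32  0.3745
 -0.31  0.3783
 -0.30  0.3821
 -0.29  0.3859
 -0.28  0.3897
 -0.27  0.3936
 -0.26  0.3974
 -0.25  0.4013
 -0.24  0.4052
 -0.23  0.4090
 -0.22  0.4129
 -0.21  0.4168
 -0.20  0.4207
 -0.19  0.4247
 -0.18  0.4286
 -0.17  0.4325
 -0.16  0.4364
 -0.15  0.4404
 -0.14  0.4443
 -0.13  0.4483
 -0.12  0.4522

σ√T = 0.31·√0.75 = 0.2685
ln(S/K) + (r + σ²/2)T = ln(170/160) + (0.017 + 0.31²/2)·0.75 = 0.0606 + 0.0488 = 0.1094
d₁ = 0.1094 / 0.2685 = 0.4075 ⇒ 0.41
d₂ = d₁ − σ√T = 0.4075 − 0.2685 = 0.1391 ⇒ 0.14
exp(−rT) = exp(−0.017·0.75) = 0.9873
P = 160·0.9873·N(-0.14) − 170·N(-0.41) = 160·0.9873·0.4443 − 170·0.3409 = 70.1852 − 57.9530 = 12.2322

€12.23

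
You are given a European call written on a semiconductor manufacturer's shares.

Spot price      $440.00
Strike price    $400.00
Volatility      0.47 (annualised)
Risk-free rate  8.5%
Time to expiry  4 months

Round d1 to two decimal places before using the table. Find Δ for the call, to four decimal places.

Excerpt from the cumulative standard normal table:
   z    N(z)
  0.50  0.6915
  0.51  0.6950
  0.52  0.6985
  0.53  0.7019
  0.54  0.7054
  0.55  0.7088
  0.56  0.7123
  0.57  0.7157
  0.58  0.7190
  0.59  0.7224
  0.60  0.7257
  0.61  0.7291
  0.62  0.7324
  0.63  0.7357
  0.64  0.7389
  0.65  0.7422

σ√T = 0.47·√0.3333 = 0.2714
d₁ = [ln(440/400) + (0.085 + ½·0.47²)·0.3333] / (σ√T) = (0.0953 + 0.0651) / 0.2714 = 0.5913 ≈ 0.59
N(d₁) = N(0.59) = 0.7224
Δ_call = N(d₁) = 0.7224

0.7224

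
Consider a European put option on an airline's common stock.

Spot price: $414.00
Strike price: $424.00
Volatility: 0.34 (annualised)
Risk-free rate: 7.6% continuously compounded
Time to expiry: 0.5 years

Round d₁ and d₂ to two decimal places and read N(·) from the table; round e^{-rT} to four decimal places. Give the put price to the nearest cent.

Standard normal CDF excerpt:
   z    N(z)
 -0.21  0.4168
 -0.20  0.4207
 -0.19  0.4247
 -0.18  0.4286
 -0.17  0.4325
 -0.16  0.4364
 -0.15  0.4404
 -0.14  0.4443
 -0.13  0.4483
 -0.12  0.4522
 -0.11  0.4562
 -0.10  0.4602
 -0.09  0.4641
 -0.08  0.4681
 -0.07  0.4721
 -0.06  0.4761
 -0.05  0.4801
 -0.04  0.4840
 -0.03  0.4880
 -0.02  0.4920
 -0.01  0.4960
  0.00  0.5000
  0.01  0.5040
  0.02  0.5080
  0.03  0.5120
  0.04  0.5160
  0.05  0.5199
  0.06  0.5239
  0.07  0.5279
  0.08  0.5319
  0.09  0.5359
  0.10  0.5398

σ√T = 0.34 × 0.7071 = 0.2404
d₁ = [ln(414/424) + (0.076 + 0.34²/2)·0.5] / 0.2404 = [-0.0239 + 0.0669] / 0.2404 = 0.1790 which rounds to 0.18
d₂ = d₁ − σ√T = 0.1790 − 0.2404 = -0.0614 which rounds to -0.06
e^(−rT) = e^(−0.076·0.5) = 0.9627
N(−d₂) = N(0.06) = 0.5239;  N(−d₁) = N(-0.18) = 0.4286
P = 424·0.9627·0.5239 − 414·0.4286 = 213.8480 − 177.4404 = 36.4076

$36.41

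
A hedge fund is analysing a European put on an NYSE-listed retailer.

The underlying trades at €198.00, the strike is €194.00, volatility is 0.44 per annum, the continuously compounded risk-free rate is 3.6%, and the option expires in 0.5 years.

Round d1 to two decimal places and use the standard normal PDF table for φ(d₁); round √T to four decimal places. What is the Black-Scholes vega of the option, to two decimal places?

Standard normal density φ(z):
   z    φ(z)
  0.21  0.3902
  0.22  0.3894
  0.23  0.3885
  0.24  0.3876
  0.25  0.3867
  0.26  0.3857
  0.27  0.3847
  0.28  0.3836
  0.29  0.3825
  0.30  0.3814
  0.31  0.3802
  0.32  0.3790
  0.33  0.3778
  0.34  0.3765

σ√T = 0.44 × 0.7071 = 0.3111
d₁ = [ln(198/194) + (0.036 + 0.44²/2)·0.5] / 0.3111 = [0.0204 + 0.0664] / 0.3111 = 0.2790 ≈ 0.28
√T = √0.5 = 0.7071
φ(d₁) = φ(0.28) = 0.3836
vega = S·φ(d₁)·√T = 198·0.3836·0.7071 = 53.7062

53.71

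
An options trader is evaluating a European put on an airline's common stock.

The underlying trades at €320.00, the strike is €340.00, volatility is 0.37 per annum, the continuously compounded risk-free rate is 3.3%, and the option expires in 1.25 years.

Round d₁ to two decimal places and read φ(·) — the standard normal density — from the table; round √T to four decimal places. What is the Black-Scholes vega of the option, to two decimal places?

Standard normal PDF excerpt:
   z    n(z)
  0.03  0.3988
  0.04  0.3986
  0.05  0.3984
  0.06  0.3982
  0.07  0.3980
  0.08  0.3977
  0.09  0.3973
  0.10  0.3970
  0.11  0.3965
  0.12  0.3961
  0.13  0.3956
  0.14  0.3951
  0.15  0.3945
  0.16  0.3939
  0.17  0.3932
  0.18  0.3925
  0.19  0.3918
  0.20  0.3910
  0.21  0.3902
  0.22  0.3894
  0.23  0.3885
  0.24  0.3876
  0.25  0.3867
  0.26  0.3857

140.92

σ√T = 0.37 × 1.1180 = 0.4137
d₁ = [ln(320/340) + (0.033 + 0.37²/2)·1.25] / 0.4137 = [-0.0606 + 0.1268] / 0.4137 = 0.1600 ≈ 0.16
√T = √1.25 = 1.1180
φ(d₁) = φ(0.16) = 0.3939
vega = S·φ(d₁)·√T = 320·0.3939·1.1180 = 140.9217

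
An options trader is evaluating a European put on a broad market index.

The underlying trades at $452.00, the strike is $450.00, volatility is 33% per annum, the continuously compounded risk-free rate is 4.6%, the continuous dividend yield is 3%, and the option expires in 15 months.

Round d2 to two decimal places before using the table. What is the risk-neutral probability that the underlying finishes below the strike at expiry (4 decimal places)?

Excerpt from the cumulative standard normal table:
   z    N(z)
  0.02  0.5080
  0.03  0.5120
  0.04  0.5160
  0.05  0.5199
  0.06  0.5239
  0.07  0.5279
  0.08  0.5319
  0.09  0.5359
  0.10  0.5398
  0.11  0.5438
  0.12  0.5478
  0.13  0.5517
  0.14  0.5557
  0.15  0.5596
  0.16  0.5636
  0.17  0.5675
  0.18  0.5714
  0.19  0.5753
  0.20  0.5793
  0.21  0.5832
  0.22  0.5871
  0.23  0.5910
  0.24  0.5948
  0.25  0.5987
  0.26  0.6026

0.5478

σ√T = 0.33·√1.25 = 0.3690
d₁ = [ln(452/450) + (0.046 − 0.03 + 0.33²/2)·1.25] / 0.3690 = [0.0044 + 0.0881] / 0.3690 = 0.2507 → 0.25
d₂ = d₁ − σ√T = 0.2507 − 0.3690 = -0.1182 → -0.12
Risk-neutral Pr[S_T < K] = N(−d₂) = N(0.12) = 0.5478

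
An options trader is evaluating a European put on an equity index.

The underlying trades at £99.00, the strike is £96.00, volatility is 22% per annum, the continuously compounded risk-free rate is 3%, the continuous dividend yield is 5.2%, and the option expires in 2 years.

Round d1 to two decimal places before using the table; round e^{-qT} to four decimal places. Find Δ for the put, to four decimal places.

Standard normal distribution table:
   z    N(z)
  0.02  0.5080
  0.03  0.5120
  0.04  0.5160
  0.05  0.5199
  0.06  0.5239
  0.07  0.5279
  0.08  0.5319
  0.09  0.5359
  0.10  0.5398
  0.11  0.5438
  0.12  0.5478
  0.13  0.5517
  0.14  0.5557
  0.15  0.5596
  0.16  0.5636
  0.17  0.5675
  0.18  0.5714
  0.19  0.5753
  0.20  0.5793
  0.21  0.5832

σ√T = 0.22 × 1.4142 = 0.3111
ln(S/K) + (r − q + σ²/2)T = ln(99/96) + (0.03 − 0.052 + 0.22²/2)·2 = 0.0308 + 0.0044 = 0.0352
d₁ = 0.0352 / 0.3111 = 0.1130 which rounds to 0.11
N(d₁) = N(0.11) = 0.5438
Δ_put = e^(−qT)·(N(d₁) − 1) = 0.9012·(0.5438 − 1) = -0.4111

-0.4111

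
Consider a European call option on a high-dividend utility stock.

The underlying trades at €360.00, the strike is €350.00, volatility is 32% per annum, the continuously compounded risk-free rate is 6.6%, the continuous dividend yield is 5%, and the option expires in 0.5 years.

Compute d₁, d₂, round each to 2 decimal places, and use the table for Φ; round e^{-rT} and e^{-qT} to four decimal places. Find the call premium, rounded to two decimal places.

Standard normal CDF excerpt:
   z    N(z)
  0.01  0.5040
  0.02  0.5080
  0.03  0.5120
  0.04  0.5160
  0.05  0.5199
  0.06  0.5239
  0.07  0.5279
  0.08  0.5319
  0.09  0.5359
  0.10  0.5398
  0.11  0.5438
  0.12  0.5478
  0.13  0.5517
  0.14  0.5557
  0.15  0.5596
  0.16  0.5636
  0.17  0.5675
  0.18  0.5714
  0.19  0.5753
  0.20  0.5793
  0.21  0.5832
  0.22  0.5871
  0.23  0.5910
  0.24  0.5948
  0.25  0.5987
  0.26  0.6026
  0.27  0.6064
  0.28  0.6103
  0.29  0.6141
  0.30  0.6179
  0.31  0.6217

σ√T = 0.32·√0.5 = 0.2263
d₁ = [ln(360/350) + (0.066 − 0.05 + 0.32²/2)·0.5] / 0.2263 = [0.0282 + 0.0336] / 0.2263 = 0.2730 which rounds to 0.27
d₂ = d₁ − σ√T = 0.2730 − 0.2263 = 0.0467 which rounds to 0.05
exp(−qT) = exp(−0.05·0.5) = 0.9753;  exp(−rT) = exp(−0.066·0.5) = 0.9675
C = 360·0.9753·N(0.27) − 350·0.9675·N(0.05) = 360·0.9753·0.6064 − 350·0.9675·0.5199 = 212.9119 − 176.0511 = 36.8608

€36.86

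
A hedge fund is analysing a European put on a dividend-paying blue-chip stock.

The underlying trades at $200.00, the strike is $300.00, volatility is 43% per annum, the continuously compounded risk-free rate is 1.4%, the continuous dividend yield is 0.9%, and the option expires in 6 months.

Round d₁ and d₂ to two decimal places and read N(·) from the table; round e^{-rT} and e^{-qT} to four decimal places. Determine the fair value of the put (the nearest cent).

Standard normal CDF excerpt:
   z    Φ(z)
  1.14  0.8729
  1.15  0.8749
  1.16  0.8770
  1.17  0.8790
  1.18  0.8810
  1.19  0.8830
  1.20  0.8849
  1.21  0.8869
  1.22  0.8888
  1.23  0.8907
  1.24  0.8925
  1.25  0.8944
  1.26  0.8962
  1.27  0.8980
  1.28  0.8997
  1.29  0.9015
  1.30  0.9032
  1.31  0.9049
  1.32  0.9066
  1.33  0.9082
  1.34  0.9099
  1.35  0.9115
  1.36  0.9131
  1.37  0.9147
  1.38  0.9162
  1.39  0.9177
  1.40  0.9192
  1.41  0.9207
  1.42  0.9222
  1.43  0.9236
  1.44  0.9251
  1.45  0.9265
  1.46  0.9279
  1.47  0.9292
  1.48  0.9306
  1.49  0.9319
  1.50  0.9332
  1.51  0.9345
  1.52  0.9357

$102.22

σ√T = 0.43 × 0.7071 = 0.3041
d₁ = [ln(200/300) + (0.014 − 0.009 + 0.43²/2)·0.5] / 0.3041 = [-0.4055 + 0.0487] / 0.3041 = -1.1733 ≈ -1.17
d₂ = d₁ − σ√T = -1.1733 − 0.3041 = -1.4773 ≈ -1.48
exp(−qT) = exp(−0.009·0.5) = 0.9955;  exp(−rT) = exp(−0.014·0.5) = 0.9930
N(−d₂) = N(1.48) = 0.9306;  N(−d₁) = N(1.17) = 0.8790
P = 300·0.9930·0.9306 − 200·0.9955·0.8790 = 277.2257 − 175.0089 = 102.2168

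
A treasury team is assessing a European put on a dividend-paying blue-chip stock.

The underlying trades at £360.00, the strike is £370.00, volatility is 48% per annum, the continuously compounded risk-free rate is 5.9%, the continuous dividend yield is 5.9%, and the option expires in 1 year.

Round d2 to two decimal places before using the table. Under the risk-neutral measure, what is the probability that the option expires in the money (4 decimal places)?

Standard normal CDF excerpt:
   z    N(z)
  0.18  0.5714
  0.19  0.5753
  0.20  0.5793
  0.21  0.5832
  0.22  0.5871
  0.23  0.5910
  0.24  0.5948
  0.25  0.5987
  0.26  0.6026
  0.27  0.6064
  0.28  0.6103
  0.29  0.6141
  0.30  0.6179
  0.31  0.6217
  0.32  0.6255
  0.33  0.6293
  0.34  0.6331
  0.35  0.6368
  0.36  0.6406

σ√T = 0.48·√1 = 0.4800
d₁ = [ln(360/370) + (0.059 − 0.059 + 0.48²/2)·1] / 0.4800 = [-0.0274 + 0.1152] / 0.4800 = 0.1829 which rounds to 0.18
d₂ = d₁ − σ√T = 0.1829 − 0.4800 = -0.2971 which rounds to -0.30
Risk-neutral Pr[S_T < K] = N(−d₂) = N(0.30) = 0.6179

0.6179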